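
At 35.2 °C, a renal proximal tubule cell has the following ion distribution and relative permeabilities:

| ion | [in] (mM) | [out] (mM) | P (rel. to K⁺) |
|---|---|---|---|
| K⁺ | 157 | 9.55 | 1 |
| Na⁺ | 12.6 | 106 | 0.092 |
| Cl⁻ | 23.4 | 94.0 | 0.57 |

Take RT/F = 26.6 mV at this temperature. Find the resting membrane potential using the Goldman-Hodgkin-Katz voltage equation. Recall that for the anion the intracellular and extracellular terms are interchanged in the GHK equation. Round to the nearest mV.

Vm = 26.6 · ln[(Σ P·[cation]ₒ + Σ P·[anion]ᵢ) / (Σ P·[cation]ᵢ + Σ P·[anion]ₒ)]
Numerator = 1×9.55 + 0.092×106 + 0.57×23.4 = 32.64
Denominator = 1×157 + 0.092×12.6 + 0.57×94.0 = 211.7
Vm = 26.6 · ln(0.15415) = 26.6 × (-1.8698) = -49.74 mV

-50 mV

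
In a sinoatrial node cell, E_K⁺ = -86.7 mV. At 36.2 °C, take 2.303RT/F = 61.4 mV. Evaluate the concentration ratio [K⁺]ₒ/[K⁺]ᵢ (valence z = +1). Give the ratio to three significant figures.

0.0387

log₁₀([out]/[in]) = E·z/(61.4) = -86.7 × 1 / 61.4 = -1.4121
[out]/[in] = 10^(-1.4121) = 0.03872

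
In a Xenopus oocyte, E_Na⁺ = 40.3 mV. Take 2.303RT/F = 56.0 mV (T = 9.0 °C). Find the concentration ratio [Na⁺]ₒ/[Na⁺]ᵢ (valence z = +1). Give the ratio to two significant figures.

log₁₀([out]/[in]) = E·z/(56.0) = 40.3 × 1 / 56.0 = 0.7196
[out]/[in] = 10^(0.7196) = 5.244

5.2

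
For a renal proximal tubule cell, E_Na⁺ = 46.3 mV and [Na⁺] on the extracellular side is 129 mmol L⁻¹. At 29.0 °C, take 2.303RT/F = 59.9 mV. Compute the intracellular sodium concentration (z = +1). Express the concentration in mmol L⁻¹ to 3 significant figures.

Nernst: E = (59.9/1) · log₁₀([out]/[in]), so log₁₀([out]/[in]) = 46.3 × 1 / 59.9 = 0.7730.
[out]/[in] = 10^(0.7730) = 5.929.
[in] = 129 / 5.929 = 21.76 mmol L⁻¹.

21.8 mmol L⁻¹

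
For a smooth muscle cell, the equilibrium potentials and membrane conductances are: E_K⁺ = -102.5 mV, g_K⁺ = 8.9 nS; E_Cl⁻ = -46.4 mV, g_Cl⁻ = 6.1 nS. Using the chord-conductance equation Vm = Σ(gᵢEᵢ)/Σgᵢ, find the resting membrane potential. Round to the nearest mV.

Σ gᵢEᵢ = 8.9·(-102.5) + 6.1·(-46.4) = -1195.29
Σ gᵢ = 8.9 + 6.1 = 15
Vm = -1195.29 / 15 = -79.69 mV

-80 mV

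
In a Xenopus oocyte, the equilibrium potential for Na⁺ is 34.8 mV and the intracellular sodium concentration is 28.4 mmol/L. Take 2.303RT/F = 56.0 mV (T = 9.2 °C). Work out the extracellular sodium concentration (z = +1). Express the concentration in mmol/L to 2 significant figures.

120 mmol/L

Nernst: E = (56.0/1) · log₁₀([out]/[in]), so log₁₀([out]/[in]) = 34.8 × 1 / 56.0 = 0.6214.
[out]/[in] = 10^(0.6214) = 4.182.
[out] = 4.182 × 28.4 = 118.8 mmol/L.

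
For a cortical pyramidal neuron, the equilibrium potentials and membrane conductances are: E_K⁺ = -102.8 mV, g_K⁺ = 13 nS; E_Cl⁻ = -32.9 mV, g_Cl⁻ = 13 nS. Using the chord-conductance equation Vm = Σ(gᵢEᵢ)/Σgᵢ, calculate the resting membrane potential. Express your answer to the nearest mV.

-68 mV

Σ gᵢEᵢ = 13·(-102.8) + 13·(-32.9) = -1764.10
Σ gᵢ = 13 + 13 = 26
Vm = -1764.10 / 26 = -67.85 mV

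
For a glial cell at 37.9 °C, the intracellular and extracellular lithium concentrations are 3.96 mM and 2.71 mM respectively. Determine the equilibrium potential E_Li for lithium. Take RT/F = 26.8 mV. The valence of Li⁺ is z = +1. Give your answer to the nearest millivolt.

-10 mV

E = (26.8/z) · ln([Li⁺]_out/[Li⁺]_in) with z = +1.
= (26.8/1) · ln(2.71/3.96) = 26.80 · ln(0.6843)
= 26.80 · (-0.3793) = -10.17 mV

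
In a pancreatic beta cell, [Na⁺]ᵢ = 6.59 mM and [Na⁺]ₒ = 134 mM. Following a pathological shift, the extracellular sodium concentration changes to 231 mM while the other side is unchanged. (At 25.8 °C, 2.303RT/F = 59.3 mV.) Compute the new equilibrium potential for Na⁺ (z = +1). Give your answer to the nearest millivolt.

After the shift: [Na⁺]_out = 231, [Na⁺]_in = 6.59 mM.
E_new = (59.3/1)·log₁₀(231/6.59) = 59.30 · (1.5447) = 91.60 mV

92 mV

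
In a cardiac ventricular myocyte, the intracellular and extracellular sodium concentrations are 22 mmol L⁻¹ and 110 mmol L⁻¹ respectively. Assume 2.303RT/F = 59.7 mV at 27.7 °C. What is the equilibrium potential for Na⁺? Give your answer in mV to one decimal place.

41.7 mV

E = (59.7/z) · log₁₀([Na⁺]_out/[Na⁺]_in) with z = +1.
= (59.7/1) · log₁₀(110/22) = 59.70 · log₁₀(5)
= 59.70 · (0.6990) = 41.73 mV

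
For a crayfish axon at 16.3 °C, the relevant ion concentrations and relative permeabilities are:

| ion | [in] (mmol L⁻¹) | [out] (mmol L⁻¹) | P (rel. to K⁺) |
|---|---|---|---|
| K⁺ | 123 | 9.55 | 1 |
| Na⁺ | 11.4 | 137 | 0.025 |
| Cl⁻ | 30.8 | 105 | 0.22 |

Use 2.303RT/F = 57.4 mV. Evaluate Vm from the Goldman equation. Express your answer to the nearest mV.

-50 mV

Vm = 57.4 · log₁₀[(Σ P·[cation]ₒ + Σ P·[anion]ᵢ) / (Σ P·[cation]ᵢ + Σ P·[anion]ₒ)]
Numerator = 1×9.55 + 0.025×137 + 0.22×30.8 = 19.75
Denominator = 1×123 + 0.025×11.4 + 0.22×105 = 146.4
Vm = 57.4 · log₁₀(0.13493) = 57.4 × (-0.8699) = -49.93 mV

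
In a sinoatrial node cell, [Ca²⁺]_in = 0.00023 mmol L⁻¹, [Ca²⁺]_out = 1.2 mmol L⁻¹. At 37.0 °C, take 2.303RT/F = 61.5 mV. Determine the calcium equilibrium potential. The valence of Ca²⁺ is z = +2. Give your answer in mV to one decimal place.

E = (61.5/z) · log₁₀([Ca²⁺]_out/[Ca²⁺]_in) with z = +2.
= (61.5/2) · log₁₀(1.2/0.00023) = 30.75 · log₁₀(5217)
= 30.75 · (3.7175) = 114.31 mV

114.3 mV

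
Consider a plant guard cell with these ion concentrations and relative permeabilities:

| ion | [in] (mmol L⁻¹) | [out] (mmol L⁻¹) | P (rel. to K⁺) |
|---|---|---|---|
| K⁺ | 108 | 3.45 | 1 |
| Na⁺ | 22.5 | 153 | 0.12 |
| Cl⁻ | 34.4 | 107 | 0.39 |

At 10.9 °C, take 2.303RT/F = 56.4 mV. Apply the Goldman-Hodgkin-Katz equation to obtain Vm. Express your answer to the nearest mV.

Vm = 56.4 · log₁₀[(Σ P·[cation]ₒ + Σ P·[anion]ᵢ) / (Σ P·[cation]ᵢ + Σ P·[anion]ₒ)]
Numerator = 1×3.45 + 0.12×153 + 0.39×34.4 = 35.23
Denominator = 1×108 + 0.12×22.5 + 0.39×107 = 152.4
Vm = 56.4 · log₁₀(0.2311) = 56.4 × (-0.6362) = -35.88 mV

-36 mV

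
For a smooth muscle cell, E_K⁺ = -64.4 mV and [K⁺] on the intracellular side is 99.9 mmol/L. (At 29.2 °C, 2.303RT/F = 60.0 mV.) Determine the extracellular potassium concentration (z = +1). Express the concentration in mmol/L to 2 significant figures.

Nernst: E = (60.0/1) · log₁₀([out]/[in]), so log₁₀([out]/[in]) = -64.4 × 1 / 60.0 = -1.0733.
[out]/[in] = 10^(-1.0733) = 0.08446.
[out] = 0.08446 × 99.9 = 8.438 mmol/L.

8.4 mmol/L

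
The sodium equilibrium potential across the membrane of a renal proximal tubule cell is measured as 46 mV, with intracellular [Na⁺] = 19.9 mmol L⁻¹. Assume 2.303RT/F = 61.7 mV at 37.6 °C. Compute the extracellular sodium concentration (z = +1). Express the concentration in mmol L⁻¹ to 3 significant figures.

111 mmol L⁻¹

Nernst: E = (61.7/1) · log₁₀([out]/[in]), so log₁₀([out]/[in]) = 46.0 × 1 / 61.7 = 0.7455.
[out]/[in] = 10^(0.7455) = 5.566.
[out] = 5.566 × 19.9 = 110.8 mmol L⁻¹.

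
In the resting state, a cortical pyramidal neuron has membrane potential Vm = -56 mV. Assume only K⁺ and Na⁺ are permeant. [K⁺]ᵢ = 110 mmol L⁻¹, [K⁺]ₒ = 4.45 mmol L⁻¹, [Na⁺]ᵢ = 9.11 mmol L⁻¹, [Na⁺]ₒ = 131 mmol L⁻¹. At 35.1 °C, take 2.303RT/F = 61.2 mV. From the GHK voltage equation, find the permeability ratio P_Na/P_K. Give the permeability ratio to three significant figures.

0.0687

Let α = P_Na/P_K. GHK: Vm = 61.2·log₁₀[(Kₒ + α·Naₒ)/(Kᵢ + α·Naᵢ)].
10^(Vm/61.2) = 10^(-56.0/61.2) = 0.12161
So 0.12161·(Kᵢ + α·Naᵢ) = Kₒ + α·Naₒ → α = (0.12161·110.0 − 4.45) / (131.0 − 0.12161·9.11)
α = (13.38 − 4.45) / (131.0 − 1.108) = 8.927/129.9 = 0.06873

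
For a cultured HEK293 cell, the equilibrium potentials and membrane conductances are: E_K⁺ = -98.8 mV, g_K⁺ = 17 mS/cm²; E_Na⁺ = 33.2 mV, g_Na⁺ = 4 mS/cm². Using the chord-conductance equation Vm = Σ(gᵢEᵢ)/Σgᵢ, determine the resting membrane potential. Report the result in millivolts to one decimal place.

-73.7 mV

Σ gᵢEᵢ = 17·(-98.8) + 4·(33.2) = -1546.80
Σ gᵢ = 17 + 4 = 21
Vm = -1546.80 / 21 = -73.66 mV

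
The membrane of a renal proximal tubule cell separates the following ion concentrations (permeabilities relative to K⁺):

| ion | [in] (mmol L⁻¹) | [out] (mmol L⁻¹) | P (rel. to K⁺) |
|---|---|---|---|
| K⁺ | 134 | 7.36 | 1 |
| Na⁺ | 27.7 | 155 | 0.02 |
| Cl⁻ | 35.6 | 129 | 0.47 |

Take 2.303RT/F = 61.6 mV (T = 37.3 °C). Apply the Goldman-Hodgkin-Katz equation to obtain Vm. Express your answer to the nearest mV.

Vm = 61.6 · log₁₀[(Σ P·[cation]ₒ + Σ P·[anion]ᵢ) / (Σ P·[cation]ᵢ + Σ P·[anion]ₒ)]
Numerator = 1×7.36 + 0.02×155 + 0.47×35.6 = 27.19
Denominator = 1×134 + 0.02×27.7 + 0.47×129 = 195.2
Vm = 61.6 · log₁₀(0.13931) = 61.6 × (-0.8560) = -52.73 mV

-53 mV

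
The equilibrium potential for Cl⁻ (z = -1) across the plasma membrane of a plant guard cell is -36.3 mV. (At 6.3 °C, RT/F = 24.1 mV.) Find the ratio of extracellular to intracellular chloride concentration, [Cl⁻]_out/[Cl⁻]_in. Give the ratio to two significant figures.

4.5

ln([out]/[in]) = E·z/(24.1) = -36.3 × -1 / 24.1 = 1.5062
[out]/[in] = e^(1.5062) = 4.51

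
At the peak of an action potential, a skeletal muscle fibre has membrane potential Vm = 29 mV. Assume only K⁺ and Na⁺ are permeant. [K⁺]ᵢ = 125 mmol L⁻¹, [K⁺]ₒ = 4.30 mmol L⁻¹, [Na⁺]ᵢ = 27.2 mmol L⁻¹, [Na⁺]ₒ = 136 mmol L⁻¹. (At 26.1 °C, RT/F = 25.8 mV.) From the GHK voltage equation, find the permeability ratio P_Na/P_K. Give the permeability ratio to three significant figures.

7.27

Let α = P_Na/P_K. GHK: Vm = 25.8·ln[(Kₒ + α·Naₒ)/(Kᵢ + α·Naᵢ)].
e^(Vm/25.8) = e^(29.0/25.8) = 3.0772
So 3.0772·(Kᵢ + α·Naᵢ) = Kₒ + α·Naₒ → α = (3.0772·125.0 − 4.3) / (136.0 − 3.0772·27.2)
α = (384.7 − 4.3) / (136.0 − 83.7) = 380.4/52.3 = 7.273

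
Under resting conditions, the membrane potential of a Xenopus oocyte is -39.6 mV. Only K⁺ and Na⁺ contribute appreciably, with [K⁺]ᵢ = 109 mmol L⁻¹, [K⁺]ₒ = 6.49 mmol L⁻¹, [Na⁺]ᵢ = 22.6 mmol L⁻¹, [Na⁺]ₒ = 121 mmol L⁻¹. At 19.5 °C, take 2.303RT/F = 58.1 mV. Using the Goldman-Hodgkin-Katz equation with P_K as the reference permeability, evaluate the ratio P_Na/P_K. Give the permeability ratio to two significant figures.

0.14

Let α = P_Na/P_K. GHK: Vm = 58.1·log₁₀[(Kₒ + α·Naₒ)/(Kᵢ + α·Naᵢ)].
10^(Vm/58.1) = 10^(-39.6/58.1) = 0.20817
So 0.20817·(Kᵢ + α·Naᵢ) = Kₒ + α·Naₒ → α = (0.20817·109.0 − 6.49) / (121.0 − 0.20817·22.6)
α = (22.69 − 6.49) / (121.0 − 4.705) = 16.2/116.3 = 0.1393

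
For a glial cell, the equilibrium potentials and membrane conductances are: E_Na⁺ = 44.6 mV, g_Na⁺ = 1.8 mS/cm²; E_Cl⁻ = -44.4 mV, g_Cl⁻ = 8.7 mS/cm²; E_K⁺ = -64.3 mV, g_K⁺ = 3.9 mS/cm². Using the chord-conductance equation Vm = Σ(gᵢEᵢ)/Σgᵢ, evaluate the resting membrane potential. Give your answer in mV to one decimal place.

-38.7 mV

Σ gᵢEᵢ = 1.8·(44.6) + 8.7·(-44.4) + 3.9·(-64.3) = -556.77
Σ gᵢ = 1.8 + 8.7 + 3.9 = 14.4
Vm = -556.77 / 14.4 = -38.66 mV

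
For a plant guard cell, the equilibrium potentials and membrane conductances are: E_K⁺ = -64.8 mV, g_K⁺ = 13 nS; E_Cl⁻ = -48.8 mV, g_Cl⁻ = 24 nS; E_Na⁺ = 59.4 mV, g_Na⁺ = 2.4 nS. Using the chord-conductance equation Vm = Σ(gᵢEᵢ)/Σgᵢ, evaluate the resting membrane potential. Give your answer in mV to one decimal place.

Σ gᵢEᵢ = 13·(-64.8) + 24·(-48.8) + 2.4·(59.4) = -1871.04
Σ gᵢ = 13 + 24 + 2.4 = 39.4
Vm = -1871.04 / 39.4 = -47.49 mV

-47.5 mV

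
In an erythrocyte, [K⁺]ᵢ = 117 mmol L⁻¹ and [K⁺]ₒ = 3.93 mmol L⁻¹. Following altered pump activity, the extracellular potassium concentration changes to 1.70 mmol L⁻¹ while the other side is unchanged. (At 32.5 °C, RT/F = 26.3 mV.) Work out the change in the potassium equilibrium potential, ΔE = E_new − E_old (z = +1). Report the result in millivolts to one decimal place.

-22.0 mV

E_old = (26.3/1)·ln(3.93/117) = -89.25 mV
E_new = (26.3/1)·ln(1.70/117) = -111.29 mV
ΔE = -111.29 − (-89.25) = -22.04 mV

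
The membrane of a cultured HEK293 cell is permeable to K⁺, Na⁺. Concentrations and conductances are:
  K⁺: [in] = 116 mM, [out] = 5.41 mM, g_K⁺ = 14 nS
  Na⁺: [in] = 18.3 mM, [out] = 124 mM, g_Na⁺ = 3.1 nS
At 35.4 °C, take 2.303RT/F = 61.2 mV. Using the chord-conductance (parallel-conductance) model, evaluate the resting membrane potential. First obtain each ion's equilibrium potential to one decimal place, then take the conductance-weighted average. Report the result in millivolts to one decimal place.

E_K⁺ = (61.2/1)·log₁₀(5.41/116) = -81.5 mV
E_Na⁺ = (61.2/1)·log₁₀(124/18.3) = 50.9 mV
Vm = (Σ gᵢEᵢ)/(Σ gᵢ) = (14·-81.5 + 3.1·50.9) / (14 + 3.1)
= -983.21 / 17.1 = -57.50 mV

-57.5 mV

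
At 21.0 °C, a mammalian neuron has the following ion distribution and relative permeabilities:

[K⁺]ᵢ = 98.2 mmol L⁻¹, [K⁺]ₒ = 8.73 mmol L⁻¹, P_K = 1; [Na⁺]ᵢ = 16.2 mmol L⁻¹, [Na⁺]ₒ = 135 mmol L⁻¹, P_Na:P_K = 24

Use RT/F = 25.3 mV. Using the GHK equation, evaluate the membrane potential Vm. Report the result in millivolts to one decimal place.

Vm = 25.3 · ln[(Σ P·[cation]ₒ + Σ P·[anion]ᵢ) / (Σ P·[cation]ᵢ + Σ P·[anion]ₒ)]
Numerator = 1×8.73 + 24×135 = 3249
Denominator = 1×98.2 + 24×16.2 = 487
Vm = 25.3 · ln(6.6709) = 25.3 × (1.8978) = 48.01 mV

48.0 mV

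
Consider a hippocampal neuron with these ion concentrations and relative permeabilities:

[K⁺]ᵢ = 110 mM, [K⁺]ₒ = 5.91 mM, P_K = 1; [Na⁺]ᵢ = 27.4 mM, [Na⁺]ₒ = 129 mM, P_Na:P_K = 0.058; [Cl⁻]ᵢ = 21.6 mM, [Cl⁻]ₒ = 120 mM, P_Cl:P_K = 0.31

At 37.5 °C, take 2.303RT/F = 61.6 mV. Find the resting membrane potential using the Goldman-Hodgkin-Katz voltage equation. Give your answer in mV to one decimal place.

-53.6 mV

Vm = 61.6 · log₁₀[(Σ P·[cation]ₒ + Σ P·[anion]ᵢ) / (Σ P·[cation]ᵢ + Σ P·[anion]ₒ)]
Numerator = 1×5.91 + 0.058×129 + 0.31×21.6 = 20.09
Denominator = 1×110 + 0.058×27.4 + 0.31×120 = 148.8
Vm = 61.6 · log₁₀(0.13501) = 61.6 × (-0.8696) = -53.57 mV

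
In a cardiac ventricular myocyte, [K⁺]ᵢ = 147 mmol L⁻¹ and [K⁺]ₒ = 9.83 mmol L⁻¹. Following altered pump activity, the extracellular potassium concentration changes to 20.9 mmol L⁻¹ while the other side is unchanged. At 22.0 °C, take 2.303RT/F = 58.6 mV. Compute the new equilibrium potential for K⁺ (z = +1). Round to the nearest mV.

-50 mV

After the shift: [K⁺]_out = 20.9, [K⁺]_in = 147 mmol L⁻¹.
E_new = (58.6/1)·log₁₀(20.9/147) = 58.60 · (-0.8472) = -49.64 mV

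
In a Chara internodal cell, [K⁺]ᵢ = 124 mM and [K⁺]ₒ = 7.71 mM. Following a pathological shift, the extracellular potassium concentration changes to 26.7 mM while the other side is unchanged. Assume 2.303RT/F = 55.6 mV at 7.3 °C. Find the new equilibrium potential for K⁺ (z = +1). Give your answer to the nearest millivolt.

After the shift: [K⁺]_out = 26.7, [K⁺]_in = 124 mM.
E_new = (55.6/1)·log₁₀(26.7/124) = 55.60 · (-0.6669) = -37.08 mV

-37 mV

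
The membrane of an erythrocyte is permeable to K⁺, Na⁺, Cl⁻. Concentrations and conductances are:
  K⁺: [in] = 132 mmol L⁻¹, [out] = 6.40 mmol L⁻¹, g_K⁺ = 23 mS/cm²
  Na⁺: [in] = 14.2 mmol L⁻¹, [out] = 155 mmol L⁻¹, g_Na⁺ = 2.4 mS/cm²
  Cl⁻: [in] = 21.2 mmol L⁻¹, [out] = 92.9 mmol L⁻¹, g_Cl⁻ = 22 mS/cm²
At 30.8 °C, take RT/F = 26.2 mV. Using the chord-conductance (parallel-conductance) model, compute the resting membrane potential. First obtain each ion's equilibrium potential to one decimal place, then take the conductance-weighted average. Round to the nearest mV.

E_K⁺ = (26.2/1)·ln(6.40/132) = -79.3 mV
E_Na⁺ = (26.2/1)·ln(155/14.2) = 62.6 mV
E_Cl⁻ = (26.2/-1)·ln(92.9/21.2) = -38.7 mV
Vm = (Σ gᵢEᵢ)/(Σ gᵢ) = (23·-79.3 + 2.4·62.6 + 22·-38.7) / (23 + 2.4 + 22)
= -2525.06 / 47.4 = -53.27 mV

-53 mV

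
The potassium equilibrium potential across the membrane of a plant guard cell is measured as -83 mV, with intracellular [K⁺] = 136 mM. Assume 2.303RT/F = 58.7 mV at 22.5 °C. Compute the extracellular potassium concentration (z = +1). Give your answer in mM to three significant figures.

5.24 mM

Nernst: E = (58.7/1) · log₁₀([out]/[in]), so log₁₀([out]/[in]) = -83.0 × 1 / 58.7 = -1.4140.
[out]/[in] = 10^(-1.4140) = 0.03855.
[out] = 0.03855 × 136 = 5.243 mM.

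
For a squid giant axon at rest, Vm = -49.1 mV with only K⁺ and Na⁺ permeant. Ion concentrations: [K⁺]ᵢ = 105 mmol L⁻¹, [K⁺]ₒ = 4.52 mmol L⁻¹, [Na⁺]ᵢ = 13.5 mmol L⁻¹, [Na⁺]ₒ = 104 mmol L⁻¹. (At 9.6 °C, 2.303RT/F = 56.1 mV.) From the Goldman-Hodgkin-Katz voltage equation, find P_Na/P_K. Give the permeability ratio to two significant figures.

0.093

Let α = P_Na/P_K. GHK: Vm = 56.1·log₁₀[(Kₒ + α·Naₒ)/(Kᵢ + α·Naᵢ)].
10^(Vm/56.1) = 10^(-49.1/56.1) = 0.13328
So 0.13328·(Kᵢ + α·Naᵢ) = Kₒ + α·Naₒ → α = (0.13328·105.0 − 4.52) / (104.0 − 0.13328·13.5)
α = (13.99 − 4.52) / (104.0 − 1.799) = 9.475/102.2 = 0.09271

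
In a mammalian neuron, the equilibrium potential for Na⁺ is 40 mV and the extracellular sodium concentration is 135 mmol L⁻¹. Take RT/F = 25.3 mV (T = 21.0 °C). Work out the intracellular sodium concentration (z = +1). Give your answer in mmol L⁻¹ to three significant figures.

27.8 mmol L⁻¹

Nernst: E = (25.3/1) · ln([out]/[in]), so ln([out]/[in]) = 40.0 × 1 / 25.3 = 1.5810.
[out]/[in] = e^(1.5810) = 4.86.
[in] = 135 / 4.86 = 27.78 mmol L⁻¹.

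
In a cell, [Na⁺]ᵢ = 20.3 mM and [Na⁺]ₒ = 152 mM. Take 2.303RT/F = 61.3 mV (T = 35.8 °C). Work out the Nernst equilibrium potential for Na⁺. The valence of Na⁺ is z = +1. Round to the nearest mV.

E = (61.3/z) · log₁₀([Na⁺]_out/[Na⁺]_in) with z = +1.
= (61.3/1) · log₁₀(152/20.3) = 61.30 · log₁₀(7.488)
= 61.30 · (0.8743) = 53.60 mV

54 mV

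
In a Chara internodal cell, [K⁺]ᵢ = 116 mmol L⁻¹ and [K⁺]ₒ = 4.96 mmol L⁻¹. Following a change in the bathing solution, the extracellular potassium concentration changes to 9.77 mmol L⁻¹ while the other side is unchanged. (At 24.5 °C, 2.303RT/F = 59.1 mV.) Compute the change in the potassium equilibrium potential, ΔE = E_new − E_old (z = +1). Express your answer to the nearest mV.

17 mV

E_old = (59.1/1)·log₁₀(4.96/116) = -80.91 mV
E_new = (59.1/1)·log₁₀(9.77/116) = -63.51 mV
ΔE = -63.51 − (-80.91) = 17.40 mV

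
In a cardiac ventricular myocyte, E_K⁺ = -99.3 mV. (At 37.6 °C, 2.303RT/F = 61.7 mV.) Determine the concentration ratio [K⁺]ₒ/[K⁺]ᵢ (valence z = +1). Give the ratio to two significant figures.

log₁₀([out]/[in]) = E·z/(61.7) = -99.3 × 1 / 61.7 = -1.6094
[out]/[in] = 10^(-1.6094) = 0.02458

0.025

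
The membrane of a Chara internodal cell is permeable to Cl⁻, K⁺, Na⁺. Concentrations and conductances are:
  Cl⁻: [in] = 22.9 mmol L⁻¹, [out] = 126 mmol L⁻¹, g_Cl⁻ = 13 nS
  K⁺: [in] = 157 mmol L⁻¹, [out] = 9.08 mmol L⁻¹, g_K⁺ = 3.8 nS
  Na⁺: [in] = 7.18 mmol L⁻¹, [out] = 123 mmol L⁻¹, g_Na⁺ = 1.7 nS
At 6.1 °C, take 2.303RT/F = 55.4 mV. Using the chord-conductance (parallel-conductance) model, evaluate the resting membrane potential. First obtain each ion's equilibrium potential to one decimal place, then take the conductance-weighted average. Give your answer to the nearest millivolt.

-37 mV

E_Cl⁻ = (55.4/-1)·log₁₀(126/22.9) = -41.0 mV
E_K⁺ = (55.4/1)·log₁₀(9.08/157) = -68.6 mV
E_Na⁺ = (55.4/1)·log₁₀(123/7.18) = 68.4 mV
Vm = (Σ gᵢEᵢ)/(Σ gᵢ) = (13·-41.0 + 3.8·-68.6 + 1.7·68.4) / (13 + 3.8 + 1.7)
= -677.40 / 18.5 = -36.62 mV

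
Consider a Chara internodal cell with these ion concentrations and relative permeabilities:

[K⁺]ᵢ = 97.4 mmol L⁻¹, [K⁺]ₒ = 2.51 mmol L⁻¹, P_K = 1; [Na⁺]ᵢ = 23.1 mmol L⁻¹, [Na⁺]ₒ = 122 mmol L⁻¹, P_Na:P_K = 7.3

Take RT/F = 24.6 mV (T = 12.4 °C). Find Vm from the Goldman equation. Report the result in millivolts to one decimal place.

Vm = 24.6 · ln[(Σ P·[cation]ₒ + Σ P·[anion]ᵢ) / (Σ P·[cation]ᵢ + Σ P·[anion]ₒ)]
Numerator = 1×2.51 + 7.3×122 = 893.1
Denominator = 1×97.4 + 7.3×23.1 = 266
Vm = 24.6 · ln(3.3572) = 24.6 × (1.2111) = 29.79 mV

29.8 mV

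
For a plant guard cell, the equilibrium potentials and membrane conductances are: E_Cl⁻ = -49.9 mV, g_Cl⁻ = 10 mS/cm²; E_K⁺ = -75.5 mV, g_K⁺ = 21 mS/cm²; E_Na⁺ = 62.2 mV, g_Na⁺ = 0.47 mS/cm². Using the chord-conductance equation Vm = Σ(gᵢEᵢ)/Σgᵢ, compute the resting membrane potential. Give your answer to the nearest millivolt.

-65 mV

Σ gᵢEᵢ = 10·(-49.9) + 21·(-75.5) + 0.47·(62.2) = -2055.27
Σ gᵢ = 10 + 21 + 0.47 = 31.47
Vm = -2055.27 / 31.47 = -65.31 mV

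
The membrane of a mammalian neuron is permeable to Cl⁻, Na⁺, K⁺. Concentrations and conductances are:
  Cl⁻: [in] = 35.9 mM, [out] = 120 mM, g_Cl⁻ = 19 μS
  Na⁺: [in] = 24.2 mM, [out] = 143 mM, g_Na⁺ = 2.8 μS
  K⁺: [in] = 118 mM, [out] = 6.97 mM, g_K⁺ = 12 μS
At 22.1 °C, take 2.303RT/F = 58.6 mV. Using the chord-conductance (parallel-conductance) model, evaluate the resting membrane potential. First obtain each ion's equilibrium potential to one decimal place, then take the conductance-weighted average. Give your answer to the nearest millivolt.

-39 mV

E_Cl⁻ = (58.6/-1)·log₁₀(120/35.9) = -30.7 mV
E_Na⁺ = (58.6/1)·log₁₀(143/24.2) = 45.2 mV
E_K⁺ = (58.6/1)·log₁₀(6.97/118) = -72.0 mV
Vm = (Σ gᵢEᵢ)/(Σ gᵢ) = (19·-30.7 + 2.8·45.2 + 12·-72.0) / (19 + 2.8 + 12)
= -1320.74 / 33.8 = -39.08 mV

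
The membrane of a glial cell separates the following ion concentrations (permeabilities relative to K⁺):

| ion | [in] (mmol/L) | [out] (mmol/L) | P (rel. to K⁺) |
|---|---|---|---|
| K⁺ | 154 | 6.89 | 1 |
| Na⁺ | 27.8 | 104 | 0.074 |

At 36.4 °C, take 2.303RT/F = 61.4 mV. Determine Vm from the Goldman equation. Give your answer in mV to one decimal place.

-63.2 mV

Vm = 61.4 · log₁₀[(Σ P·[cation]ₒ + Σ P·[anion]ᵢ) / (Σ P·[cation]ᵢ + Σ P·[anion]ₒ)]
Numerator = 1×6.89 + 0.074×104 = 14.59
Denominator = 1×154 + 0.074×27.8 = 156.1
Vm = 61.4 · log₁₀(0.093466) = 61.4 × (-1.0293) = -63.20 mV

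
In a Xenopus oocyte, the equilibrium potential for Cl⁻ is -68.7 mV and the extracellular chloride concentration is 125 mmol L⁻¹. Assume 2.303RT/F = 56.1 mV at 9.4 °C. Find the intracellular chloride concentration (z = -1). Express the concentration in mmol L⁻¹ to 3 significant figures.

7.45 mmol L⁻¹

Nernst: E = (56.1/-1) · log₁₀([out]/[in]), so log₁₀([out]/[in]) = -68.7 × -1 / 56.1 = 1.2246.
[out]/[in] = 10^(1.2246) = 16.77.
[in] = 125 / 16.77 = 7.453 mmol L⁻¹.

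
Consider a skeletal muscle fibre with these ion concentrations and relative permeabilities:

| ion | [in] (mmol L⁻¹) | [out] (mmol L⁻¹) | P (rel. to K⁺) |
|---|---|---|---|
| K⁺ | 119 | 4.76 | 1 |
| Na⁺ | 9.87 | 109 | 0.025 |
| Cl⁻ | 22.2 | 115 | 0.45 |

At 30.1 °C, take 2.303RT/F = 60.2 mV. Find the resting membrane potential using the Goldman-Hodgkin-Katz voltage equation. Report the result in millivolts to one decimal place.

-59.6 mV

Vm = 60.2 · log₁₀[(Σ P·[cation]ₒ + Σ P·[anion]ᵢ) / (Σ P·[cation]ᵢ + Σ P·[anion]ₒ)]
Numerator = 1×4.76 + 0.025×109 + 0.45×22.2 = 17.48
Denominator = 1×119 + 0.025×9.87 + 0.45×115 = 171
Vm = 60.2 · log₁₀(0.10219) = 60.2 × (-0.9906) = -59.63 mV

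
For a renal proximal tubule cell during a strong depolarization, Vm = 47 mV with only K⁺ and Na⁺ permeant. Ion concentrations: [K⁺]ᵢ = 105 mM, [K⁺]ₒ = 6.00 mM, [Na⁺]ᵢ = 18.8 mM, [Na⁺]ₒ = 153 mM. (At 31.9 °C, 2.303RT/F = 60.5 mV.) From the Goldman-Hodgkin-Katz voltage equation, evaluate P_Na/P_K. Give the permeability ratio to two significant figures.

15

Let α = P_Na/P_K. GHK: Vm = 60.5·log₁₀[(Kₒ + α·Naₒ)/(Kᵢ + α·Naᵢ)].
10^(Vm/60.5) = 10^(47.0/60.5) = 5.9822
So 5.9822·(Kᵢ + α·Naᵢ) = Kₒ + α·Naₒ → α = (5.9822·105.0 − 6.0) / (153.0 − 5.9822·18.8)
α = (628.1 − 6.0) / (153.0 − 112.5) = 622.1/40.54 = 15.35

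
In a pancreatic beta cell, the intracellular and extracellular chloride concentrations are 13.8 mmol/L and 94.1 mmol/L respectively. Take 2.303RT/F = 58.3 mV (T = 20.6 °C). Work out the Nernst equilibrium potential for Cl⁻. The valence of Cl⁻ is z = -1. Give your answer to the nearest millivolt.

-49 mV

E = (58.3/z) · log₁₀([Cl⁻]_out/[Cl⁻]_in) with z = -1.
For an anion, dividing by z = -1 reverses the sign.
= (58.3/-1) · log₁₀(94.1/13.8) = -58.30 · log₁₀(6.819)
= -58.30 · (0.8337) = -48.61 mV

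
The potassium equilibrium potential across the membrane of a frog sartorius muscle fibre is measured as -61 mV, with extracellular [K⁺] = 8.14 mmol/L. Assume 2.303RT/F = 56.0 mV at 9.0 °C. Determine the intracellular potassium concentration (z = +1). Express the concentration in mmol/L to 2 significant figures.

Nernst: E = (56.0/1) · log₁₀([out]/[in]), so log₁₀([out]/[in]) = -61.0 × 1 / 56.0 = -1.0893.
[out]/[in] = 10^(-1.0893) = 0.08142.
[in] = 8.14 / 0.08142 = 99.98 mmol/L.

100 mmol/L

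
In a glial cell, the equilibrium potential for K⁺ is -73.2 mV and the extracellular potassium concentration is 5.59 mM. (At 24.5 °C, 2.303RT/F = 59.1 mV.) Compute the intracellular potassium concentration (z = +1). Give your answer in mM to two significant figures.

Nernst: E = (59.1/1) · log₁₀([out]/[in]), so log₁₀([out]/[in]) = -73.2 × 1 / 59.1 = -1.2386.
[out]/[in] = 10^(-1.2386) = 0.05773.
[in] = 5.59 / 0.05773 = 96.83 mM.

97 mM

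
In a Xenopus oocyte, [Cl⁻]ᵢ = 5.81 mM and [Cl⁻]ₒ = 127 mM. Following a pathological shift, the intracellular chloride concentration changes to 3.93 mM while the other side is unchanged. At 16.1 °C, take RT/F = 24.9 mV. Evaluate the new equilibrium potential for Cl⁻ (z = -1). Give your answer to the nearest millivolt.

-87 mV

After the shift: [Cl⁻]_out = 127, [Cl⁻]_in = 3.93 mM.
E_new = (24.9/-1)·ln(127/3.93) = -24.90 · (3.4755) = -86.54 mV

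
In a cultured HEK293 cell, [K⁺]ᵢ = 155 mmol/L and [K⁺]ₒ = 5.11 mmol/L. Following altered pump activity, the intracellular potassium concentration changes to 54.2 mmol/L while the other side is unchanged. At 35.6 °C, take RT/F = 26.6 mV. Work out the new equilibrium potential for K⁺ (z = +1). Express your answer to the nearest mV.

After the shift: [K⁺]_out = 5.11, [K⁺]_in = 54.2 mmol/L.
E_new = (26.6/1)·ln(5.11/54.2) = 26.60 · (-2.3615) = -62.82 mV

-63 mV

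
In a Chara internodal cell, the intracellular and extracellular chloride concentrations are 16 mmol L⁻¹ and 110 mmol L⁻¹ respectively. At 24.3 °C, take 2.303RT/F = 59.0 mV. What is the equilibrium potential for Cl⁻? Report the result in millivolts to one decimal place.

-49.4 mV

E = (59.0/z) · log₁₀([Cl⁻]_out/[Cl⁻]_in) with z = -1.
For an anion, dividing by z = -1 reverses the sign.
= (59.0/-1) · log₁₀(110/16) = -59.00 · log₁₀(6.875)
= -59.00 · (0.8373) = -49.40 mV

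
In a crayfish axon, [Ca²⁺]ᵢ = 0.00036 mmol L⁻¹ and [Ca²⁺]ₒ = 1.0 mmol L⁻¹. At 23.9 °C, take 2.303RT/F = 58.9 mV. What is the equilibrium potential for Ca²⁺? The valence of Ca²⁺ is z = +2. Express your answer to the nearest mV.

E = (58.9/z) · log₁₀([Ca²⁺]_out/[Ca²⁺]_in) with z = +2.
= (58.9/2) · log₁₀(1.0/0.00036) = 29.45 · log₁₀(2778)
= 29.45 · (3.4437) = 101.42 mV

101 mV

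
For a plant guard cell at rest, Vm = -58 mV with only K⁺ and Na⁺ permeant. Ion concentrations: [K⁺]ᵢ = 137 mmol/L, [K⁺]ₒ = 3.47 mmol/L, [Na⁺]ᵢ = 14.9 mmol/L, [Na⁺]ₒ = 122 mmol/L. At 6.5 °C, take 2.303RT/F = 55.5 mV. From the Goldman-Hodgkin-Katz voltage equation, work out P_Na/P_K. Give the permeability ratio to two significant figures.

Let α = P_Na/P_K. GHK: Vm = 55.5·log₁₀[(Kₒ + α·Naₒ)/(Kᵢ + α·Naᵢ)].
10^(Vm/55.5) = 10^(-58.0/55.5) = 0.090148
So 0.090148·(Kᵢ + α·Naᵢ) = Kₒ + α·Naₒ → α = (0.090148·137.0 − 3.47) / (122.0 − 0.090148·14.9)
α = (12.35 − 3.47) / (122.0 − 1.343) = 8.88/120.7 = 0.0736

0.074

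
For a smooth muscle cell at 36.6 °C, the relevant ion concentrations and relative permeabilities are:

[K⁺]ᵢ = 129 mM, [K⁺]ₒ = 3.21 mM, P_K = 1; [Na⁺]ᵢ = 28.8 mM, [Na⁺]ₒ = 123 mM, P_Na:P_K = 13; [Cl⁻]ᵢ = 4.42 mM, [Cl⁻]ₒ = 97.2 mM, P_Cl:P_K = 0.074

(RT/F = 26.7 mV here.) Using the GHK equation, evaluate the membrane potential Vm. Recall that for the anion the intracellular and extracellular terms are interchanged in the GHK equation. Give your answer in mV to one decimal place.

30.5 mV

Vm = 26.7 · ln[(Σ P·[cation]ₒ + Σ P·[anion]ᵢ) / (Σ P·[cation]ᵢ + Σ P·[anion]ₒ)]
Numerator = 1×3.21 + 13×123 + 0.074×4.42 = 1603
Denominator = 1×129 + 13×28.8 + 0.074×97.2 = 510.6
Vm = 26.7 · ln(3.1386) = 26.7 × (1.1438) = 30.54 mV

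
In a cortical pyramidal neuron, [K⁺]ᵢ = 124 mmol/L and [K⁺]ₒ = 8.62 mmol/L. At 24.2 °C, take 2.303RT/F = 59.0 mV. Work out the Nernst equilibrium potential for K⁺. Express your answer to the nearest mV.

E = (59.0/z) · log₁₀([K⁺]_out/[K⁺]_in) with z = +1.
= (59.0/1) · log₁₀(8.62/124) = 59.00 · log₁₀(0.06952)
= 59.00 · (-1.1579) = -68.32 mV

-68 mV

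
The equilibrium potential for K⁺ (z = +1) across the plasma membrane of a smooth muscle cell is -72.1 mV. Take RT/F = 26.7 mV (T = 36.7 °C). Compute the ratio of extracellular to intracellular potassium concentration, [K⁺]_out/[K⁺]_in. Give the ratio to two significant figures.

ln([out]/[in]) = E·z/(26.7) = -72.1 × 1 / 26.7 = -2.7004
[out]/[in] = e^(-2.7004) = 0.06718

0.067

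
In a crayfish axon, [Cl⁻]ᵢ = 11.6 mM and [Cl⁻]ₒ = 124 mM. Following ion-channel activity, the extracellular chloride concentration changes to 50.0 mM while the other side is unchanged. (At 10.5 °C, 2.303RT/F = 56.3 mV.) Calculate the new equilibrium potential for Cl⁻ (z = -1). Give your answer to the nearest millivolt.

-36 mV

After the shift: [Cl⁻]_out = 50.0, [Cl⁻]_in = 11.6 mM.
E_new = (56.3/-1)·log₁₀(50.0/11.6) = -56.30 · (0.6345) = -35.72 mV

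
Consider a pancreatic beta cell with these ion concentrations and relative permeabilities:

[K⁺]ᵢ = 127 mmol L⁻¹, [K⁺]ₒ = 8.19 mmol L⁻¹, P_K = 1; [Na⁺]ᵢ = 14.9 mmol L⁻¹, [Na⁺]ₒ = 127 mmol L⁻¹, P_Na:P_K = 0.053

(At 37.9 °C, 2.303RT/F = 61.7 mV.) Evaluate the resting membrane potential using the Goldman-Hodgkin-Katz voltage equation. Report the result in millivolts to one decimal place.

-57.5 mV

Vm = 61.7 · log₁₀[(Σ P·[cation]ₒ + Σ P·[anion]ᵢ) / (Σ P·[cation]ᵢ + Σ P·[anion]ₒ)]
Numerator = 1×8.19 + 0.053×127 = 14.92
Denominator = 1×127 + 0.053×14.9 = 127.8
Vm = 61.7 · log₁₀(0.11676) = 61.7 × (-0.9327) = -57.55 mV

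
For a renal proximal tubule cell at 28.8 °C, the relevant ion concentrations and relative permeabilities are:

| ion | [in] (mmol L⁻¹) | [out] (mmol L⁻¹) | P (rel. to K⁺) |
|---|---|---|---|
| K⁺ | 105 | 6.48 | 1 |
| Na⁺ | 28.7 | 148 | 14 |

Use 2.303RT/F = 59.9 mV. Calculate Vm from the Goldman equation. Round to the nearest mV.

37 mV

Vm = 59.9 · log₁₀[(Σ P·[cation]ₒ + Σ P·[anion]ᵢ) / (Σ P·[cation]ᵢ + Σ P·[anion]ₒ)]
Numerator = 1×6.48 + 14×148 = 2078
Denominator = 1×105 + 14×28.7 = 506.8
Vm = 59.9 · log₁₀(4.1012) = 59.9 × (0.6129) = 36.71 mV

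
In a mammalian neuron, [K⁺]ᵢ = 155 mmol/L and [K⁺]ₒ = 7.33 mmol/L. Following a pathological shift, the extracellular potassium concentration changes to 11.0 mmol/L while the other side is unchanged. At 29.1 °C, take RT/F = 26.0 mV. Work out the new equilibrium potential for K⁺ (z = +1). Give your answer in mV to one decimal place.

-68.8 mV

After the shift: [K⁺]_out = 11.0, [K⁺]_in = 155 mmol/L.
E_new = (26.0/1)·ln(11.0/155) = 26.00 · (-2.6455) = -68.78 mV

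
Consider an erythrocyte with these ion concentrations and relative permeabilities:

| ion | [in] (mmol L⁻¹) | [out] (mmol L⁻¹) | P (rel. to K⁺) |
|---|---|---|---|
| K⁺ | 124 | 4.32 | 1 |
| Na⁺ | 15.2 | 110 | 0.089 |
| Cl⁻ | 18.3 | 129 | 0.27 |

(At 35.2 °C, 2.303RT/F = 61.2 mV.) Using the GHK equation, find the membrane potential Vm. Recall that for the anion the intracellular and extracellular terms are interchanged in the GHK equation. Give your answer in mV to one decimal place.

Vm = 61.2 · log₁₀[(Σ P·[cation]ₒ + Σ P·[anion]ᵢ) / (Σ P·[cation]ᵢ + Σ P·[anion]ₒ)]
Numerator = 1×4.32 + 0.089×110 + 0.27×18.3 = 19.05
Denominator = 1×124 + 0.089×15.2 + 0.27×129 = 160.2
Vm = 61.2 · log₁₀(0.11893) = 61.2 × (-0.9247) = -56.59 mV

-56.6 mV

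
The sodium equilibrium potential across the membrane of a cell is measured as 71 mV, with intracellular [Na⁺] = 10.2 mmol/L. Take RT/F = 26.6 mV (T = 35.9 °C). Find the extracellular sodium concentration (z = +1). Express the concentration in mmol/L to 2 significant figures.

Nernst: E = (26.6/1) · ln([out]/[in]), so ln([out]/[in]) = 71.0 × 1 / 26.6 = 2.6692.
[out]/[in] = e^(2.6692) = 14.43.
[out] = 14.43 × 10.2 = 147.2 mmol/L.

150 mmol/L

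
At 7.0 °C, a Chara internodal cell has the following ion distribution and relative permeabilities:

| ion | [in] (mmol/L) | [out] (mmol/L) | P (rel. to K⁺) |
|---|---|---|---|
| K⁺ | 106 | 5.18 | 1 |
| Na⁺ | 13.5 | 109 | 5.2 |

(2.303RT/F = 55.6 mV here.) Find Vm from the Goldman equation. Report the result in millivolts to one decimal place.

Vm = 55.6 · log₁₀[(Σ P·[cation]ₒ + Σ P·[anion]ᵢ) / (Σ P·[cation]ᵢ + Σ P·[anion]ₒ)]
Numerator = 1×5.18 + 5.2×109 = 572
Denominator = 1×106 + 5.2×13.5 = 176.2
Vm = 55.6 · log₁₀(3.2462) = 55.6 × (0.5114) = 28.43 mV

28.4 mV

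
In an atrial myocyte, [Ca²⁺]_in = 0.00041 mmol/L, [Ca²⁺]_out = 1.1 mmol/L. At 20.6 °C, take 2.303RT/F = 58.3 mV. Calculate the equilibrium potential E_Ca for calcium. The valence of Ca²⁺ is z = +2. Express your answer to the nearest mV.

E = (58.3/z) · log₁₀([Ca²⁺]_out/[Ca²⁺]_in) with z = +2.
= (58.3/2) · log₁₀(1.1/0.00041) = 29.15 · log₁₀(2683)
= 29.15 · (3.4286) = 99.94 mV

100 mV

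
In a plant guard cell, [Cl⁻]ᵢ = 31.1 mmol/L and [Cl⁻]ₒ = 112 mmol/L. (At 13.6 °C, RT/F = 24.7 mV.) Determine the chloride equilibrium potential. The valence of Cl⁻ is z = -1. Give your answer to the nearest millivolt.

E = (24.7/z) · ln([Cl⁻]_out/[Cl⁻]_in) with z = -1.
For an anion, dividing by z = -1 reverses the sign.
= (24.7/-1) · ln(112/31.1) = -24.70 · ln(3.601)
= -24.70 · (1.2813) = -31.65 mV

-32 mV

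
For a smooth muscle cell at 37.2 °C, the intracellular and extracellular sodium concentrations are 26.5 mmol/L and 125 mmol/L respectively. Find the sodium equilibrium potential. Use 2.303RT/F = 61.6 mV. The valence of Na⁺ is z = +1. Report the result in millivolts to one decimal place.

E = (61.6/z) · log₁₀([Na⁺]_out/[Na⁺]_in) with z = +1.
= (61.6/1) · log₁₀(125/26.5) = 61.60 · log₁₀(4.717)
= 61.60 · (0.6737) = 41.50 mV

41.5 mV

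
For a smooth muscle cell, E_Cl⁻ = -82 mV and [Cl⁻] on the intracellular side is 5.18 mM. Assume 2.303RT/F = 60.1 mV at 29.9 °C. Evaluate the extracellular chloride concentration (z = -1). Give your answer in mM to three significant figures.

120 mM

Nernst: E = (60.1/-1) · log₁₀([out]/[in]), so log₁₀([out]/[in]) = -82.0 × -1 / 60.1 = 1.3644.
[out]/[in] = 10^(1.3644) = 23.14.
[out] = 23.14 × 5.18 = 119.9 mM.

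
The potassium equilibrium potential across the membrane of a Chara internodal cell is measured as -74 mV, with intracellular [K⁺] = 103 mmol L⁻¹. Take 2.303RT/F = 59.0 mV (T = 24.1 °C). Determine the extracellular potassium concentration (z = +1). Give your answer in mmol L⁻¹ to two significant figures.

5.7 mmol L⁻¹

Nernst: E = (59.0/1) · log₁₀([out]/[in]), so log₁₀([out]/[in]) = -74.0 × 1 / 59.0 = -1.2542.
[out]/[in] = 10^(-1.2542) = 0.05569.
[out] = 0.05569 × 103 = 5.736 mmol L⁻¹.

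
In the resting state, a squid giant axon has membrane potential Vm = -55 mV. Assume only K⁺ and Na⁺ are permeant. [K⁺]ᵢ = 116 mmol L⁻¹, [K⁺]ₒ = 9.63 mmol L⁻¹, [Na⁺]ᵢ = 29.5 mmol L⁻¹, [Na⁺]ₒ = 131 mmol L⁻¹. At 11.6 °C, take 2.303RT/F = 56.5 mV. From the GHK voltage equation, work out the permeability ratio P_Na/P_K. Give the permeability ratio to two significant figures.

Let α = P_Na/P_K. GHK: Vm = 56.5·log₁₀[(Kₒ + α·Naₒ)/(Kᵢ + α·Naᵢ)].
10^(Vm/56.5) = 10^(-55.0/56.5) = 0.1063
So 0.1063·(Kᵢ + α·Naᵢ) = Kₒ + α·Naₒ → α = (0.1063·116.0 − 9.63) / (131.0 − 0.1063·29.5)
α = (12.33 − 9.63) / (131.0 − 3.136) = 2.701/127.9 = 0.02113

0.021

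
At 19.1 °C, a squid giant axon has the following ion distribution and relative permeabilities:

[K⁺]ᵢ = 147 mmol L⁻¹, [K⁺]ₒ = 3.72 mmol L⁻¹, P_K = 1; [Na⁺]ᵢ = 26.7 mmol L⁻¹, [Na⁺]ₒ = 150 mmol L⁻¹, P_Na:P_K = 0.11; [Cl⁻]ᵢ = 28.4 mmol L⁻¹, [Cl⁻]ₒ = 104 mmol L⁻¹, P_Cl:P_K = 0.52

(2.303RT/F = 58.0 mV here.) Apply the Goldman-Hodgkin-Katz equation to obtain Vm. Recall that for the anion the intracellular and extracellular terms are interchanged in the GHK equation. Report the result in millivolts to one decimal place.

-44.4 mV

Vm = 58.0 · log₁₀[(Σ P·[cation]ₒ + Σ P·[anion]ᵢ) / (Σ P·[cation]ᵢ + Σ P·[anion]ₒ)]
Numerator = 1×3.72 + 0.11×150 + 0.52×28.4 = 34.99
Denominator = 1×147 + 0.11×26.7 + 0.52×104 = 204
Vm = 58.0 · log₁₀(0.1715) = 58.0 × (-0.7657) = -44.41 mV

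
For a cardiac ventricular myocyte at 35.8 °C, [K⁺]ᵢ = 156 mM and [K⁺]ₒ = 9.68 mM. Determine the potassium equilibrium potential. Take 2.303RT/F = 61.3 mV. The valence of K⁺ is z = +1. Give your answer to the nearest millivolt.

E = (61.3/z) · log₁₀([K⁺]_out/[K⁺]_in) with z = +1.
= (61.3/1) · log₁₀(9.68/156) = 61.30 · log₁₀(0.06205)
= 61.30 · (-1.2072) = -74.00 mV

-74 mV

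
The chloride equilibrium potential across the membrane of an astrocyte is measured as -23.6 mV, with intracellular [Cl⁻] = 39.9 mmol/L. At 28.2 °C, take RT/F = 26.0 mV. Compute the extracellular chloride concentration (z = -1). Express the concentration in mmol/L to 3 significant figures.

Nernst: E = (26.0/-1) · ln([out]/[in]), so ln([out]/[in]) = -23.6 × -1 / 26.0 = 0.9077.
[out]/[in] = e^(0.9077) = 2.479.
[out] = 2.479 × 39.9 = 98.9 mmol/L.

98.9 mmol/L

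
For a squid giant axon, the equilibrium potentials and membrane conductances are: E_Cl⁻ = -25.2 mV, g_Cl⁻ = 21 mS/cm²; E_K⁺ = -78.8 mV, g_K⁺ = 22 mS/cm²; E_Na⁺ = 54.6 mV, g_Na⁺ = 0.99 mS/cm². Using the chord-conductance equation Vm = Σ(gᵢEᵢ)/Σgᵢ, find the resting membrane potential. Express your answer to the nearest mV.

Σ gᵢEᵢ = 21·(-25.2) + 22·(-78.8) + 0.99·(54.6) = -2208.75
Σ gᵢ = 21 + 22 + 0.99 = 43.99
Vm = -2208.75 / 43.99 = -50.21 mV

-50 mV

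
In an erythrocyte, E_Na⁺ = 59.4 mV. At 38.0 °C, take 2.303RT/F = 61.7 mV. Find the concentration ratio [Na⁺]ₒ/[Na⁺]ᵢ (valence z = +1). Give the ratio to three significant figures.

9.18

log₁₀([out]/[in]) = E·z/(61.7) = 59.4 × 1 / 61.7 = 0.9627
[out]/[in] = 10^(0.9627) = 9.177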